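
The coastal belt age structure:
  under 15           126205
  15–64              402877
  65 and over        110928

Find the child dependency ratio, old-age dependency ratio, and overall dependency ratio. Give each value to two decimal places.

Youth dependency ratio = 126205 / 402877 × 100 = 31.33
Old-age dependency ratio = 110928 / 402877 × 100 = 27.53
Total dependency ratio = (126205 + 110928) / 402877 × 100 = 237133 / 402877 × 100 = 58.86

Youth dependency ratio: 31.33
Old-age dependency ratio: 27.53
Total dependency ratio: 58.86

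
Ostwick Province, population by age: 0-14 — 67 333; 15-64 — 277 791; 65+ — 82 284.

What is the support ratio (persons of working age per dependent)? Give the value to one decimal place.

Support ratio: 1.9

Support ratio = 277 791 / (67 333 + 82 284) = 277 791 / 149 617 = 1.9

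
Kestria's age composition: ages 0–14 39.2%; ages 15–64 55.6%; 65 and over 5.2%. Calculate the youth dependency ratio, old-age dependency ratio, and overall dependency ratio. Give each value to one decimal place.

Youth dependency ratio = 39.2 / 55.6 × 100 = 70.5
Old-age dependency ratio = 5.2 / 55.6 × 100 = 9.4
Total dependency ratio = (39.2 + 5.2) / 55.6 × 100 = 44.4 / 55.6 × 100 = 79.9

Youth dependency ratio: 70.5
Old-age dependency ratio: 9.4
Total dependency ratio: 79.9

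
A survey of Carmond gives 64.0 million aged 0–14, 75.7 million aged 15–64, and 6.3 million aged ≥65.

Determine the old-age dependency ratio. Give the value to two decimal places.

Old-age dependency ratio: 8.32

Old-age dependency ratio = 6.3 / 75.7 × 100 = 8.32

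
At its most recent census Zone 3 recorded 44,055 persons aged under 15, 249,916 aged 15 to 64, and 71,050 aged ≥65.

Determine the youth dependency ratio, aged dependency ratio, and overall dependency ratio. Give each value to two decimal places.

Youth dependency ratio: 17.63
Old-age dependency ratio: 28.43
Total dependency ratio: 46.06

Youth dependency ratio = 44,055 / 249,916 × 100 = 17.63
Old-age dependency ratio = 71,050 / 249,916 × 100 = 28.43
Total dependency ratio = (44,055 + 71,050) / 249,916 × 100 = 115,105 / 249,916 × 100 = 46.06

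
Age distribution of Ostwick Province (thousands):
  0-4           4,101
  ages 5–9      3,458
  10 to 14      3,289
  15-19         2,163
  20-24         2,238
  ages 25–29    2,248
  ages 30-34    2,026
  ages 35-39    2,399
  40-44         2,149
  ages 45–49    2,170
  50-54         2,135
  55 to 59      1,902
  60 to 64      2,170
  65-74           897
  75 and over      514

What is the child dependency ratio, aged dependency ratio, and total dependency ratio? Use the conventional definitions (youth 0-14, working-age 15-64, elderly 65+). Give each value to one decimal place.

0–14: 4,101 + 3,458 + 3,289 = 10,848
15–64: 2,163 + 2,238 + 2,248 + 2,026 + 2,399 + 2,149 + 2,170 + 2,135 + 1,902 + 2,170 = 21,600
65+: 897 + 514 = 1,411
Youth dependency ratio = 10,848 / 21,600 × 100 = 50.2
Old-age dependency ratio = 1,411 / 21,600 × 100 = 6.5
Total dependency ratio = (10,848 + 1,411) / 21,600 × 100 = 12,259 / 21,600 × 100 = 56.8

Youth dependency ratio: 50.2
Old-age dependency ratio: 6.5
Total dependency ratio: 56.8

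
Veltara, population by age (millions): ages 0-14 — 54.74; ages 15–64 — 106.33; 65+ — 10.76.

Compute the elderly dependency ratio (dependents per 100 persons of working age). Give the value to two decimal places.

Old-age dependency ratio = 10.76 / 106.33 × 100 = 10.12

Old-age dependency ratio: 10.12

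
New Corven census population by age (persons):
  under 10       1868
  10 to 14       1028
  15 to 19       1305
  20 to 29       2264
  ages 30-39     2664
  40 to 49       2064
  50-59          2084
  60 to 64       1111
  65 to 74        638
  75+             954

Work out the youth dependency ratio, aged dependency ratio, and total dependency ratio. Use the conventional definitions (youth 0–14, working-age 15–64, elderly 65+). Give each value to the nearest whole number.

Youth dependency ratio: 25
Old-age dependency ratio: 14
Total dependency ratio: 39

0–14: 1868 + 1028 = 2896
15–64: 1305 + 2264 + 2664 + 2064 + 2084 + 1111 = 11492
65+: 638 + 954 = 1592
Youth dependency ratio = 2896 / 11492 × 100 = 25
Old-age dependency ratio = 1592 / 11492 × 100 = 14
Total dependency ratio = (2896 + 1592) / 11492 × 100 = 4488 / 11492 × 100 = 39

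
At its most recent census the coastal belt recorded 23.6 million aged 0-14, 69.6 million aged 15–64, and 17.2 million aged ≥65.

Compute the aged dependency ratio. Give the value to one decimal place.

Old-age dependency ratio: 24.7

Old-age dependency ratio = 17.2 / 69.6 × 100 = 24.7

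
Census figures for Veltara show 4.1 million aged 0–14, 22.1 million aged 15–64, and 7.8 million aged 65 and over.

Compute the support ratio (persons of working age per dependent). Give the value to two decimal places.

Support ratio: 1.86

Support ratio = 22.1 / (4.1 + 7.8) = 22.1 / 11.9 = 1.86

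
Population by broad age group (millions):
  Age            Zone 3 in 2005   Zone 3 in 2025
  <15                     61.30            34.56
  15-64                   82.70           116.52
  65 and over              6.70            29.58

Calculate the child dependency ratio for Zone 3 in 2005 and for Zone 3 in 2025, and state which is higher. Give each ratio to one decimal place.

Zone 3 in 2005: 61.30 / 82.70 × 100 = 74.1
Zone 3 in 2025: 34.56 / 116.52 × 100 = 29.7

Zone 3 in 2005: 74.1
Zone 3 in 2025: 29.7
Higher: Zone 3 in 2005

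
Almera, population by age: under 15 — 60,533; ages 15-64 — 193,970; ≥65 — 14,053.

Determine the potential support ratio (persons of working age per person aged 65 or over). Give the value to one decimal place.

Potential support ratio: 13.8

Potential support ratio = 193,970 / 14,053 = 13.8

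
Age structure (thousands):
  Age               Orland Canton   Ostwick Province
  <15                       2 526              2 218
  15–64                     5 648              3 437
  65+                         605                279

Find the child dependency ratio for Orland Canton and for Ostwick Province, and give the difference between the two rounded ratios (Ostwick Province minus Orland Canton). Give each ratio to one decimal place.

Orland Canton: 44.7
Ostwick Province: 64.5
Difference: +19.8

Orland Canton: 2 526 / 5 648 × 100 = 44.7
Ostwick Province: 2 218 / 3 437 × 100 = 64.5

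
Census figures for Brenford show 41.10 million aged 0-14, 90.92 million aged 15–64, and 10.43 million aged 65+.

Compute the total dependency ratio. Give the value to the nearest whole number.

Total dependency ratio = (41.10 + 10.43) / 90.92 × 100 = 51.53 / 90.92 × 100 = 57

Total dependency ratio: 57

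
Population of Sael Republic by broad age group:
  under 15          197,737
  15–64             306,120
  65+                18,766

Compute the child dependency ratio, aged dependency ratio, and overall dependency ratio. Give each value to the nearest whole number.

Youth dependency ratio: 65
Old-age dependency ratio: 6
Total dependency ratio: 71

Youth dependency ratio = 197,737 / 306,120 × 100 = 65
Old-age dependency ratio = 18,766 / 306,120 × 100 = 6
Total dependency ratio = (197,737 + 18,766) / 306,120 × 100 = 216,503 / 306,120 × 100 = 71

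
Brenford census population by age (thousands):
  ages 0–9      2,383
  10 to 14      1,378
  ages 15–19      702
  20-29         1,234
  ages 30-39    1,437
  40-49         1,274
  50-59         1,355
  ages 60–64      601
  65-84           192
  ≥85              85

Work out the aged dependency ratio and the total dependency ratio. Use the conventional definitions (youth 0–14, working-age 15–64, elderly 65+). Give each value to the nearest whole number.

0–14: 2,383 + 1,378 = 3,761
15–64: 702 + 1,234 + 1,437 + 1,274 + 1,355 + 601 = 6,603
65+: 192 + 85 = 277
Old-age dependency ratio = 277 / 6,603 × 100 = 4
Total dependency ratio = (3,761 + 277) / 6,603 × 100 = 4,038 / 6,603 × 100 = 61

Old-age dependency ratio: 4
Total dependency ratio: 61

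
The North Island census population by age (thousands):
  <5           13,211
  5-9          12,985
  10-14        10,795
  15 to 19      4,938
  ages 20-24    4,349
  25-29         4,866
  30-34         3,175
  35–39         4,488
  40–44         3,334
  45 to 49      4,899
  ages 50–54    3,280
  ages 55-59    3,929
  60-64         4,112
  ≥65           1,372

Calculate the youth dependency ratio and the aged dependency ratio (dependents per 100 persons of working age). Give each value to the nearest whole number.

Youth dependency ratio: 89
Old-age dependency ratio: 3

0–14: 13,211 + 12,985 + 10,795 = 36,991
15–64: 4,938 + 4,349 + 4,866 + 3,175 + 4,488 + 3,334 + 4,899 + 3,280 + 3,929 + 4,112 = 41,370
65+: 1,372
Youth dependency ratio = 36,991 / 41,370 × 100 = 89
Old-age dependency ratio = 1,372 / 41,370 × 100 = 3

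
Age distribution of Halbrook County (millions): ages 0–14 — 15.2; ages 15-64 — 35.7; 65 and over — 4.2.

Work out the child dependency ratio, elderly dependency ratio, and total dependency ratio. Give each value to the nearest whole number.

Youth dependency ratio = 15.2 / 35.7 × 100 = 43
Old-age dependency ratio = 4.2 / 35.7 × 100 = 12
Total dependency ratio = (15.2 + 4.2) / 35.7 × 100 = 19.4 / 35.7 × 100 = 54

Youth dependency ratio: 43
Old-age dependency ratio: 12
Total dependency ratio: 54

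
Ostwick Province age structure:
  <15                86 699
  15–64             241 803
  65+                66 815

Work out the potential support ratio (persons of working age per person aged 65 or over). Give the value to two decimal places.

Potential support ratio: 3.62

Potential support ratio = 241 803 / 66 815 = 3.62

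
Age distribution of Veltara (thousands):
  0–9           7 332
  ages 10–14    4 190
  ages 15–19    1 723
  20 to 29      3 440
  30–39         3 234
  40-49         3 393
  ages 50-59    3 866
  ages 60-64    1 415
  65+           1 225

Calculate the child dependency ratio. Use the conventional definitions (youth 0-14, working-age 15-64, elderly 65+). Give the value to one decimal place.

0–14: 7 332 + 4 190 = 11 522
15–64: 1 723 + 3 440 + 3 234 + 3 393 + 3 866 + 1 415 = 17 071
65+: 1 225
Youth dependency ratio = 11 522 / 17 071 × 100 = 67.5

Youth dependency ratio: 67.5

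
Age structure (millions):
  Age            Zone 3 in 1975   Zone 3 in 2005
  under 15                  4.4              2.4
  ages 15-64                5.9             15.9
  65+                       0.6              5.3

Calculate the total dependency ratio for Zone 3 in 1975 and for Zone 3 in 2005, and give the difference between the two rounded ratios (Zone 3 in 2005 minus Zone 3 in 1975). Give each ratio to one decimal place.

Zone 3 in 1975: 84.7
Zone 3 in 2005: 48.4
Difference: -36.3

Zone 3 in 1975: (4.4 + 0.6) / 5.9 × 100 = 5.0 / 5.9 × 100 = 84.7
Zone 3 in 2005: (2.4 + 5.3) / 15.9 × 100 = 7.7 / 15.9 × 100 = 48.4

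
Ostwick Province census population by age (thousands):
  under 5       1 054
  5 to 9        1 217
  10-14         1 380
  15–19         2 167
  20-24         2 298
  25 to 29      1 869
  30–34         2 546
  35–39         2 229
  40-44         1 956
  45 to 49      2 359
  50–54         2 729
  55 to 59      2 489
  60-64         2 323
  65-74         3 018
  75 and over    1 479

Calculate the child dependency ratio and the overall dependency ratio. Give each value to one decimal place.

Youth dependency ratio: 15.9
Total dependency ratio: 35.5

0–14: 1 054 + 1 217 + 1 380 = 3 651
15–64: 2 167 + 2 298 + 1 869 + 2 546 + 2 229 + 1 956 + 2 359 + 2 729 + 2 489 + 2 323 = 22 965
65+: 3 018 + 1 479 = 4 497
Youth dependency ratio = 3 651 / 22 965 × 100 = 15.9
Total dependency ratio = (3 651 + 4 497) / 22 965 × 100 = 8 148 / 22 965 × 100 = 35.5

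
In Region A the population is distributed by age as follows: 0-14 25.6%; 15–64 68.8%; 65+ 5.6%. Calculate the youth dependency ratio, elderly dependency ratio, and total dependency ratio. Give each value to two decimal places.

Youth dependency ratio = 25.6 / 68.8 × 100 = 37.21
Old-age dependency ratio = 5.6 / 68.8 × 100 = 8.14
Total dependency ratio = (25.6 + 5.6) / 68.8 × 100 = 31.2 / 68.8 × 100 = 45.35

Youth dependency ratio: 37.21
Old-age dependency ratio: 8.14
Total dependency ratio: 45.35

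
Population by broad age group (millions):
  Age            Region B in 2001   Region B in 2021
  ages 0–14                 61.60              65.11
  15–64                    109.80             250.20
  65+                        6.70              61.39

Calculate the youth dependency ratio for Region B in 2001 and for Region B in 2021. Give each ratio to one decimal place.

Region B in 2001: 61.60 / 109.80 × 100 = 56.1
Region B in 2021: 65.11 / 250.20 × 100 = 26.0

Region B in 2001: 56.1
Region B in 2021: 26.0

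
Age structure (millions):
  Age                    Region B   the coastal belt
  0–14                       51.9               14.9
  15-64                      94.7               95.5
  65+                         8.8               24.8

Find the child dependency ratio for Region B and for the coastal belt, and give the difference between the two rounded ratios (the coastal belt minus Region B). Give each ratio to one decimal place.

Region B: 54.8
the coastal belt: 15.6
Difference: -39.2

Region B: 51.9 / 94.7 × 100 = 54.8
the coastal belt: 14.9 / 95.5 × 100 = 15.6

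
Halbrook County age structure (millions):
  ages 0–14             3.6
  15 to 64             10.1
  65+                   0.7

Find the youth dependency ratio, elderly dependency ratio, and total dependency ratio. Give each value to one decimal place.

Youth dependency ratio: 35.6
Old-age dependency ratio: 6.9
Total dependency ratio: 42.6

Youth dependency ratio = 3.6 / 10.1 × 100 = 35.6
Old-age dependency ratio = 0.7 / 10.1 × 100 = 6.9
Total dependency ratio = (3.6 + 0.7) / 10.1 × 100 = 4.3 / 10.1 × 100 = 42.6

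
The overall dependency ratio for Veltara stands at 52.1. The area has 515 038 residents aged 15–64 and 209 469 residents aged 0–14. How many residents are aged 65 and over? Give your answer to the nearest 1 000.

Total dependency ratio = (youth + elderly) / working-age × 100
52.1 = (209 469 + E) / 515 038 × 100
⇒ 59 000

Aged 65 and over: 59 000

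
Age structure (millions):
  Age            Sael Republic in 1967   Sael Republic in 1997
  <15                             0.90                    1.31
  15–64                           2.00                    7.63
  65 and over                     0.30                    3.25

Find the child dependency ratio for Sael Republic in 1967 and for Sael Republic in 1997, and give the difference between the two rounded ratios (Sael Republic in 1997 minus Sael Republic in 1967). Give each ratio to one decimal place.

Sael Republic in 1967: 0.90 / 2.00 × 100 = 45.0
Sael Republic in 1997: 1.31 / 7.63 × 100 = 17.2

Sael Republic in 1967: 45.0
Sael Republic in 1997: 17.2
Difference: -27.8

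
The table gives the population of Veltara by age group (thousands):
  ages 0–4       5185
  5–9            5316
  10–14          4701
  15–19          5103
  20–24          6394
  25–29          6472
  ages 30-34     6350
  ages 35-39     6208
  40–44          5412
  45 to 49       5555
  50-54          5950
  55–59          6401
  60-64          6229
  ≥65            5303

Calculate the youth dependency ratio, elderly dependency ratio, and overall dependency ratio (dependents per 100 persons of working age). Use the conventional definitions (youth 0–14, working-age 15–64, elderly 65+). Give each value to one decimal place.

0–14: 5185 + 5316 + 4701 = 15202
15–64: 5103 + 6394 + 6472 + 6350 + 6208 + 5412 + 5555 + 5950 + 6401 + 6229 = 60074
65+: 5303
Youth dependency ratio = 15202 / 60074 × 100 = 25.3
Old-age dependency ratio = 5303 / 60074 × 100 = 8.8
Total dependency ratio = (15202 + 5303) / 60074 × 100 = 20505 / 60074 × 100 = 34.1

Youth dependency ratio: 25.3
Old-age dependency ratio: 8.8
Total dependency ratio: 34.1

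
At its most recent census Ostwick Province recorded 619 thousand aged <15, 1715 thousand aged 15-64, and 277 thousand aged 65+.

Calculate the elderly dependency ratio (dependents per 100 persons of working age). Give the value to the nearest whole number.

Old-age dependency ratio: 16

Old-age dependency ratio = 277 / 1715 × 100 = 16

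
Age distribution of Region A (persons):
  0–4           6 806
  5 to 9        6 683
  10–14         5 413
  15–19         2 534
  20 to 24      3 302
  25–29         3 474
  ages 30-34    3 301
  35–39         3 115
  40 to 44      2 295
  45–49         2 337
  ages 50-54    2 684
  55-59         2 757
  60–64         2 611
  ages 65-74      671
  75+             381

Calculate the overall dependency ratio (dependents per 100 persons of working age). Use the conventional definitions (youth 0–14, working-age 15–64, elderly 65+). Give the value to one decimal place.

Total dependency ratio: 70.2

0–14: 6 806 + 6 683 + 5 413 = 18 902
15–64: 2 534 + 3 302 + 3 474 + 3 301 + 3 115 + 2 295 + 2 337 + 2 684 + 2 757 + 2 611 = 28 410
65+: 671 + 381 = 1 052
Total dependency ratio = (18 902 + 1 052) / 28 410 × 100 = 19 954 / 28 410 × 100 = 70.2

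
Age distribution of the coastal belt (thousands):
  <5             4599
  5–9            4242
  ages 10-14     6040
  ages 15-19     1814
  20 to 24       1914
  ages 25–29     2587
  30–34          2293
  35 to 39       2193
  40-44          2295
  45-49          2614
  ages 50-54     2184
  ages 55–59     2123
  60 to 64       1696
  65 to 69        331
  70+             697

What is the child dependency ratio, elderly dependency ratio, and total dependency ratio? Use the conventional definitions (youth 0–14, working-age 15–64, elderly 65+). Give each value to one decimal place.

Youth dependency ratio: 68.5
Old-age dependency ratio: 4.7
Total dependency ratio: 73.3

0–14: 4599 + 4242 + 6040 = 14881
15–64: 1814 + 1914 + 2587 + 2293 + 2193 + 2295 + 2614 + 2184 + 2123 + 1696 = 21713
65+: 331 + 697 = 1028
Youth dependency ratio = 14881 / 21713 × 100 = 68.5
Old-age dependency ratio = 1028 / 21713 × 100 = 4.7
Total dependency ratio = (14881 + 1028) / 21713 × 100 = 15909 / 21713 × 100 = 73.3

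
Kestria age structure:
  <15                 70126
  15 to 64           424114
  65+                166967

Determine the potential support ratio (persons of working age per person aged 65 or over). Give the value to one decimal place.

Potential support ratio = 424114 / 166967 = 2.5

Potential support ratio: 2.5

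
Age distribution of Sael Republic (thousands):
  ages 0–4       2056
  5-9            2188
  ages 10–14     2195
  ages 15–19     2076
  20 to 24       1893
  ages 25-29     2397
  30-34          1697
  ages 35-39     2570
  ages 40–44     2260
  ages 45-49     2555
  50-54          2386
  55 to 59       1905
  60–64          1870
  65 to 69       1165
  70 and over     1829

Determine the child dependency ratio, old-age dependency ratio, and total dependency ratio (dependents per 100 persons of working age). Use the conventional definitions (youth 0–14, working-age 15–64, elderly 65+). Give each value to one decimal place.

0–14: 2056 + 2188 + 2195 = 6439
15–64: 2076 + 1893 + 2397 + 1697 + 2570 + 2260 + 2555 + 2386 + 1905 + 1870 = 21609
65+: 1165 + 1829 = 2994
Youth dependency ratio = 6439 / 21609 × 100 = 29.8
Old-age dependency ratio = 2994 / 21609 × 100 = 13.9
Total dependency ratio = (6439 + 2994) / 21609 × 100 = 9433 / 21609 × 100 = 43.7

Youth dependency ratio: 29.8
Old-age dependency ratio: 13.9
Total dependency ratio: 43.7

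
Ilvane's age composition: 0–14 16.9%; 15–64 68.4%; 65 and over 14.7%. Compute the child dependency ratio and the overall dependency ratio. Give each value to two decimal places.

Youth dependency ratio = 16.9 / 68.4 × 100 = 24.71
Total dependency ratio = (16.9 + 14.7) / 68.4 × 100 = 31.6 / 68.4 × 100 = 46.20

Youth dependency ratio: 24.71
Total dependency ratio: 46.20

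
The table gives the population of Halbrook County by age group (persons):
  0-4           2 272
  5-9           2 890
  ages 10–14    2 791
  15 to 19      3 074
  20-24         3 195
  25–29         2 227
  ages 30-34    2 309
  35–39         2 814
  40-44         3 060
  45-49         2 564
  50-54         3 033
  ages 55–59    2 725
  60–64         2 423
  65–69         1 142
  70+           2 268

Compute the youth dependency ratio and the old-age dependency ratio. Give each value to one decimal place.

Youth dependency ratio: 29.0
Old-age dependency ratio: 12.4

0–14: 2 272 + 2 890 + 2 791 = 7 953
15–64: 3 074 + 3 195 + 2 227 + 2 309 + 2 814 + 3 060 + 2 564 + 3 033 + 2 725 + 2 423 = 27 424
65+: 1 142 + 2 268 = 3 410
Youth dependency ratio = 7 953 / 27 424 × 100 = 29.0
Old-age dependency ratio = 3 410 / 27 424 × 100 = 12.4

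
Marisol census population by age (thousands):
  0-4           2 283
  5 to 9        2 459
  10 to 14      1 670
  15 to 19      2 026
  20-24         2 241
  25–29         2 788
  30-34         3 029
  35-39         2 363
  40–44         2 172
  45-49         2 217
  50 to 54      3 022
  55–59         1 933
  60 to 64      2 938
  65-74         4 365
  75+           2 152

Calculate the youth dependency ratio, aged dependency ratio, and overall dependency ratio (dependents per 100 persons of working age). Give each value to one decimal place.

0–14: 2 283 + 2 459 + 1 670 = 6 412
15–64: 2 026 + 2 241 + 2 788 + 3 029 + 2 363 + 2 172 + 2 217 + 3 022 + 1 933 + 2 938 = 24 729
65+: 4 365 + 2 152 = 6 517
Youth dependency ratio = 6 412 / 24 729 × 100 = 25.9
Old-age dependency ratio = 6 517 / 24 729 × 100 = 26.4
Total dependency ratio = (6 412 + 6 517) / 24 729 × 100 = 12 929 / 24 729 × 100 = 52.3

Youth dependency ratio: 25.9
Old-age dependency ratio: 26.4
Total dependency ratio: 52.3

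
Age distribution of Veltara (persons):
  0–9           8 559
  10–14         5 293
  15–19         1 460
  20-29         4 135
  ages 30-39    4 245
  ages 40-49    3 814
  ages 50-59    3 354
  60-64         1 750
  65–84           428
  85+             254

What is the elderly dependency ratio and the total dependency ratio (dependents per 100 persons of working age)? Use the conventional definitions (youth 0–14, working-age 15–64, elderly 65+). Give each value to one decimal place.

Old-age dependency ratio: 3.6
Total dependency ratio: 77.5

0–14: 8 559 + 5 293 = 13 852
15–64: 1 460 + 4 135 + 4 245 + 3 814 + 3 354 + 1 750 = 18 758
65+: 428 + 254 = 682
Old-age dependency ratio = 682 / 18 758 × 100 = 3.6
Total dependency ratio = (13 852 + 682) / 18 758 × 100 = 14 534 / 18 758 × 100 = 77.5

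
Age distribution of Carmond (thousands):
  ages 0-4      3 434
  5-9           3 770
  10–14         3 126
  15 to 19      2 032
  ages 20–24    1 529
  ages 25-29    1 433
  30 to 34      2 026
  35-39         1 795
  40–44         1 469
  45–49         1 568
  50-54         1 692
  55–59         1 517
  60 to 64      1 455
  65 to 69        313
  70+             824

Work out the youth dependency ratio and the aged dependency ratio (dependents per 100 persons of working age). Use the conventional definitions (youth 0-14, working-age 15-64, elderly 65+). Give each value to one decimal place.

Youth dependency ratio: 62.5
Old-age dependency ratio: 6.9

0–14: 3 434 + 3 770 + 3 126 = 10 330
15–64: 2 032 + 1 529 + 1 433 + 2 026 + 1 795 + 1 469 + 1 568 + 1 692 + 1 517 + 1 455 = 16 516
65+: 313 + 824 = 1 137
Youth dependency ratio = 10 330 / 16 516 × 100 = 62.5
Old-age dependency ratio = 1 137 / 16 516 × 100 = 6.9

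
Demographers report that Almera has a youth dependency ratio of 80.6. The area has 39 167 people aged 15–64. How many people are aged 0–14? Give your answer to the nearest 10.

Aged 0–14: 31 570

Youth dependency ratio = youth / working-age × 100
80.6 = Y / 39 167 × 100
⇒ 31 570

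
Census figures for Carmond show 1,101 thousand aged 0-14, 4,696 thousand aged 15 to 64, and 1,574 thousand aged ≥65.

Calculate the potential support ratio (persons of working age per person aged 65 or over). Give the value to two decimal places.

Potential support ratio = 4,696 / 1,574 = 2.98

Potential support ratio: 2.98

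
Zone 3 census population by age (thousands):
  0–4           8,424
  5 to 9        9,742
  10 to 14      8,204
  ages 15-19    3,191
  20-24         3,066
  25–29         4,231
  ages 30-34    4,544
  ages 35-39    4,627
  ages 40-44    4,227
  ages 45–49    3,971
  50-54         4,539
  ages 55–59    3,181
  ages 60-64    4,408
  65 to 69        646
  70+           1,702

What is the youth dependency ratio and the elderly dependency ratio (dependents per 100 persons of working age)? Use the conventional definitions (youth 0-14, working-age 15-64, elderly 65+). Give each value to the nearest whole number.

Youth dependency ratio: 66
Old-age dependency ratio: 6

0–14: 8,424 + 9,742 + 8,204 = 26,370
15–64: 3,191 + 3,066 + 4,231 + 4,544 + 4,627 + 4,227 + 3,971 + 4,539 + 3,181 + 4,408 = 39,985
65+: 646 + 1,702 = 2,348
Youth dependency ratio = 26,370 / 39,985 × 100 = 66
Old-age dependency ratio = 2,348 / 39,985 × 100 = 6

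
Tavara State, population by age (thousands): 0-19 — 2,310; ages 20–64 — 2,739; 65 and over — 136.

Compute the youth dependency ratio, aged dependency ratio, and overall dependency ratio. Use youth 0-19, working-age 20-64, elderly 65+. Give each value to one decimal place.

Youth dependency ratio = 2,310 / 2,739 × 100 = 84.3
Old-age dependency ratio = 136 / 2,739 × 100 = 5.0
Total dependency ratio = (2,310 + 136) / 2,739 × 100 = 2,446 / 2,739 × 100 = 89.3

Youth dependency ratio: 84.3
Old-age dependency ratio: 5.0
Total dependency ratio: 89.3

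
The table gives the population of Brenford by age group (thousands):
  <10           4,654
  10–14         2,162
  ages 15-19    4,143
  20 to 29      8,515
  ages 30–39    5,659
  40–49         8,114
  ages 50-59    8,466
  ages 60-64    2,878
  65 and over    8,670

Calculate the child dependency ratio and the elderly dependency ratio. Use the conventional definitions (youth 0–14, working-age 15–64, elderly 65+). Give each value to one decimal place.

0–14: 4,654 + 2,162 = 6,816
15–64: 4,143 + 8,515 + 5,659 + 8,114 + 8,466 + 2,878 = 37,775
65+: 8,670
Youth dependency ratio = 6,816 / 37,775 × 100 = 18.0
Old-age dependency ratio = 8,670 / 37,775 × 100 = 23.0

Youth dependency ratio: 18.0
Old-age dependency ratio: 23.0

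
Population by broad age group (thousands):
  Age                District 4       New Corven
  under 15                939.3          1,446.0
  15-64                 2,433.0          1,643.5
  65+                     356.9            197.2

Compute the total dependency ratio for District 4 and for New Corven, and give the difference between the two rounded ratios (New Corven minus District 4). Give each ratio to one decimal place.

District 4: 53.3
New Corven: 100.0
Difference: +46.7

District 4: (939.3 + 356.9) / 2,433.0 × 100 = 1,296.2 / 2,433.0 × 100 = 53.3
New Corven: (1,446.0 + 197.2) / 1,643.5 × 100 = 1,643.2 / 1,643.5 × 100 = 100.0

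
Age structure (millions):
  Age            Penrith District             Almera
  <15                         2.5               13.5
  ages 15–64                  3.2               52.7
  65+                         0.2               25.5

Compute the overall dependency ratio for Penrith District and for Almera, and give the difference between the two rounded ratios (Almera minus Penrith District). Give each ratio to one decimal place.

Penrith District: (2.5 + 0.2) / 3.2 × 100 = 2.7 / 3.2 × 100 = 84.4
Almera: (13.5 + 25.5) / 52.7 × 100 = 39.0 / 52.7 × 100 = 74.0

Penrith District: 84.4
Almera: 74.0
Difference: -10.4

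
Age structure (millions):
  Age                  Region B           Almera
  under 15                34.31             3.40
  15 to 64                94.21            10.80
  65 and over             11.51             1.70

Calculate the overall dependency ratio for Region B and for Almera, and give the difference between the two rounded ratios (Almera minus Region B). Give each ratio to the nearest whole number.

Region B: (34.31 + 11.51) / 94.21 × 100 = 45.82 / 94.21 × 100 = 49
Almera: (3.40 + 1.70) / 10.80 × 100 = 5.10 / 10.80 × 100 = 47

Region B: 49
Almera: 47
Difference: -2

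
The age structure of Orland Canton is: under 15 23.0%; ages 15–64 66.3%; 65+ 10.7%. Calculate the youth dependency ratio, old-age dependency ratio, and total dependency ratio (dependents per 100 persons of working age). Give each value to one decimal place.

Youth dependency ratio = 23.0 / 66.3 × 100 = 34.7
Old-age dependency ratio = 10.7 / 66.3 × 100 = 16.1
Total dependency ratio = (23.0 + 10.7) / 66.3 × 100 = 33.7 / 66.3 × 100 = 50.8

Youth dependency ratio: 34.7
Old-age dependency ratio: 16.1
Total dependency ratio: 50.8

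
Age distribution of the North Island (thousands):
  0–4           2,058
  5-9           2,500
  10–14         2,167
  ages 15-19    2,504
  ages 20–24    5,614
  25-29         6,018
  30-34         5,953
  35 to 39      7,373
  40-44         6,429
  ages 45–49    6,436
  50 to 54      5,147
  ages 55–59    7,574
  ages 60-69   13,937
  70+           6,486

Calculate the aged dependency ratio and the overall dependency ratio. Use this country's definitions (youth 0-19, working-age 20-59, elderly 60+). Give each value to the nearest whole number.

Old-age dependency ratio: 40
Total dependency ratio: 59

0–19: 2,058 + 2,500 + 2,167 + 2,504 = 9,229
20–59: 5,614 + 6,018 + 5,953 + 7,373 + 6,429 + 6,436 + 5,147 + 7,574 = 50,544
60+: 13,937 + 6,486 = 20,423
Old-age dependency ratio = 20,423 / 50,544 × 100 = 40
Total dependency ratio = (9,229 + 20,423) / 50,544 × 100 = 29,652 / 50,544 × 100 = 59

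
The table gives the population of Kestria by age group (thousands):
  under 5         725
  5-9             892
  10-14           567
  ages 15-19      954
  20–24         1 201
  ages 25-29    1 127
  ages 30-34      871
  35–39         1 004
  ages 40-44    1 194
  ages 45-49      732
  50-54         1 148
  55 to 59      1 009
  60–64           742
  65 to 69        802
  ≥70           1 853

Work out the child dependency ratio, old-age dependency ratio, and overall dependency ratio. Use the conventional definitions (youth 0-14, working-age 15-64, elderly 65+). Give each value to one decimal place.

0–14: 725 + 892 + 567 = 2 184
15–64: 954 + 1 201 + 1 127 + 871 + 1 004 + 1 194 + 732 + 1 148 + 1 009 + 742 = 9 982
65+: 802 + 1 853 = 2 655
Youth dependency ratio = 2 184 / 9 982 × 100 = 21.9
Old-age dependency ratio = 2 655 / 9 982 × 100 = 26.6
Total dependency ratio = (2 184 + 2 655) / 9 982 × 100 = 4 839 / 9 982 × 100 = 48.5

Youth dependency ratio: 21.9
Old-age dependency ratio: 26.6
Total dependency ratio: 48.5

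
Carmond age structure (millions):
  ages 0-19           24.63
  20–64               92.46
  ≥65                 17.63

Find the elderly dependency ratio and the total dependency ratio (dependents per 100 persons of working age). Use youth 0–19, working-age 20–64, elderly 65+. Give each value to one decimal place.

Old-age dependency ratio = 17.63 / 92.46 × 100 = 19.1
Total dependency ratio = (24.63 + 17.63) / 92.46 × 100 = 42.26 / 92.46 × 100 = 45.7

Old-age dependency ratio: 19.1
Total dependency ratio: 45.7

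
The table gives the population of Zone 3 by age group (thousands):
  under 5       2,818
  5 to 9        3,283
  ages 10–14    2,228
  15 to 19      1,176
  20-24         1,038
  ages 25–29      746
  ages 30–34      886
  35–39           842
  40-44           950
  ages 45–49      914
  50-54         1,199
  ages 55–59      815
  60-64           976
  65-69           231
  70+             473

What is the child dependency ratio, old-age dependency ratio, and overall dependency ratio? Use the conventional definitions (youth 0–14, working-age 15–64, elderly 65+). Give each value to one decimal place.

Youth dependency ratio: 87.3
Old-age dependency ratio: 7.4
Total dependency ratio: 94.7

0–14: 2,818 + 3,283 + 2,228 = 8,329
15–64: 1,176 + 1,038 + 746 + 886 + 842 + 950 + 914 + 1,199 + 815 + 976 = 9,542
65+: 231 + 473 = 704
Youth dependency ratio = 8,329 / 9,542 × 100 = 87.3
Old-age dependency ratio = 704 / 9,542 × 100 = 7.4
Total dependency ratio = (8,329 + 704) / 9,542 × 100 = 9,033 / 9,542 × 100 = 94.7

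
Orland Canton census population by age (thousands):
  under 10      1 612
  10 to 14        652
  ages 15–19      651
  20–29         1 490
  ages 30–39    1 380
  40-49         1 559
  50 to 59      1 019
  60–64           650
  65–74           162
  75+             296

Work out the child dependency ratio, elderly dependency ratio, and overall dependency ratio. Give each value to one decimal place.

Youth dependency ratio: 33.5
Old-age dependency ratio: 6.8
Total dependency ratio: 40.3

0–14: 1 612 + 652 = 2 264
15–64: 651 + 1 490 + 1 380 + 1 559 + 1 019 + 650 = 6 749
65+: 162 + 296 = 458
Youth dependency ratio = 2 264 / 6 749 × 100 = 33.5
Old-age dependency ratio = 458 / 6 749 × 100 = 6.8
Total dependency ratio = (2 264 + 458) / 6 749 × 100 = 2 722 / 6 749 × 100 = 40.3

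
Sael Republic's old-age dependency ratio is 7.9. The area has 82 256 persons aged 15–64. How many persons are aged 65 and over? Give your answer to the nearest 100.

Aged 65 and over: 6 500

Old-age dependency ratio = elderly / working-age × 100
7.9 = E / 82 256 × 100
⇒ 6 500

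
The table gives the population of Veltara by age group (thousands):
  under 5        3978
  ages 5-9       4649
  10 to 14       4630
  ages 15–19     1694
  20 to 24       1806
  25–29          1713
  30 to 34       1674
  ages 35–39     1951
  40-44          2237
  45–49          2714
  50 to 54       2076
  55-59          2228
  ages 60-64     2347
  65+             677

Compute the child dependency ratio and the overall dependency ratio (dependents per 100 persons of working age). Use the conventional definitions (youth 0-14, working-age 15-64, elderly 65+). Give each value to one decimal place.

0–14: 3978 + 4649 + 4630 = 13257
15–64: 1694 + 1806 + 1713 + 1674 + 1951 + 2237 + 2714 + 2076 + 2228 + 2347 = 20440
65+: 677
Youth dependency ratio = 13257 / 20440 × 100 = 64.9
Total dependency ratio = (13257 + 677) / 20440 × 100 = 13934 / 20440 × 100 = 68.2

Youth dependency ratio: 64.9
Total dependency ratio: 68.2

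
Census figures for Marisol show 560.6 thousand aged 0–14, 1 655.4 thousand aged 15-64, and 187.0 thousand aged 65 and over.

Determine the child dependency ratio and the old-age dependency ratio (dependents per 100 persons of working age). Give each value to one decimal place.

Youth dependency ratio = 560.6 / 1 655.4 × 100 = 33.9
Old-age dependency ratio = 187.0 / 1 655.4 × 100 = 11.3

Youth dependency ratio: 33.9
Old-age dependency ratio: 11.3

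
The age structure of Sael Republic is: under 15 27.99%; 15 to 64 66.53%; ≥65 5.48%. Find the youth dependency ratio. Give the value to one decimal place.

Youth dependency ratio: 42.1

Youth dependency ratio = 27.99 / 66.53 × 100 = 42.1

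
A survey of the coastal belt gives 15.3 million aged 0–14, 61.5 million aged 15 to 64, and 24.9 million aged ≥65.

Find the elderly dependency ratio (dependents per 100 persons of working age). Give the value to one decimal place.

Old-age dependency ratio = 24.9 / 61.5 × 100 = 40.5

Old-age dependency ratio: 40.5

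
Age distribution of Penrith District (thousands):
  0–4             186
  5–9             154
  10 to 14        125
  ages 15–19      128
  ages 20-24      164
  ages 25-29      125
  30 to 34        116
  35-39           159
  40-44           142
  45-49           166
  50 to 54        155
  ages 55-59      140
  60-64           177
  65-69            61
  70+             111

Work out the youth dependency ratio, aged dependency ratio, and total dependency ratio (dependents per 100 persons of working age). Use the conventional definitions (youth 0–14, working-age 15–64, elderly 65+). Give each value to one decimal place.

Youth dependency ratio: 31.6
Old-age dependency ratio: 11.7
Total dependency ratio: 43.3

0–14: 186 + 154 + 125 = 465
15–64: 128 + 164 + 125 + 116 + 159 + 142 + 166 + 155 + 140 + 177 = 1 472
65+: 61 + 111 = 172
Youth dependency ratio = 465 / 1 472 × 100 = 31.6
Old-age dependency ratio = 172 / 1 472 × 100 = 11.7
Total dependency ratio = (465 + 172) / 1 472 × 100 = 637 / 1 472 × 100 = 43.3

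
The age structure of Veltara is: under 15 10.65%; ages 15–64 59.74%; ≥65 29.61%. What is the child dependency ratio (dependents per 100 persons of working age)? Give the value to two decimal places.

Youth dependency ratio = 10.65 / 59.74 × 100 = 17.83

Youth dependency ratio: 17.83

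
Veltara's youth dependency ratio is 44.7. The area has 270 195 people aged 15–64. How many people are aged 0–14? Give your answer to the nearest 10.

Aged 0–14: 120 780

Youth dependency ratio = youth / working-age × 100
44.7 = Y / 270 195 × 100
⇒ 120 780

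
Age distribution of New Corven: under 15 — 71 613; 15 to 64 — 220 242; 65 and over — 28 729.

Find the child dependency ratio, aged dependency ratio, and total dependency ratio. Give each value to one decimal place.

Youth dependency ratio = 71 613 / 220 242 × 100 = 32.5
Old-age dependency ratio = 28 729 / 220 242 × 100 = 13.0
Total dependency ratio = (71 613 + 28 729) / 220 242 × 100 = 100 342 / 220 242 × 100 = 45.6

Youth dependency ratio: 32.5
Old-age dependency ratio: 13.0
Total dependency ratio: 45.6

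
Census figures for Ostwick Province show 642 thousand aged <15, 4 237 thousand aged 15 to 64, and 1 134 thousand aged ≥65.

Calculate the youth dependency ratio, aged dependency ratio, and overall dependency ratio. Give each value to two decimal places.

Youth dependency ratio = 642 / 4 237 × 100 = 15.15
Old-age dependency ratio = 1 134 / 4 237 × 100 = 26.76
Total dependency ratio = (642 + 1 134) / 4 237 × 100 = 1 776 / 4 237 × 100 = 41.92

Youth dependency ratio: 15.15
Old-age dependency ratio: 26.76
Total dependency ratio: 41.92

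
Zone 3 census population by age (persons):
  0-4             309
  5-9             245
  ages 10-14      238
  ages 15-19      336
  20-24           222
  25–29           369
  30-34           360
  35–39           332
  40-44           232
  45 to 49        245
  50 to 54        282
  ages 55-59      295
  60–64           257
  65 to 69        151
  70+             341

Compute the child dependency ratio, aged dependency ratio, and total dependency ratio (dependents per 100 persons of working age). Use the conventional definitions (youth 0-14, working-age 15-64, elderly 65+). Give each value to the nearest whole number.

Youth dependency ratio: 27
Old-age dependency ratio: 17
Total dependency ratio: 44

0–14: 309 + 245 + 238 = 792
15–64: 336 + 222 + 369 + 360 + 332 + 232 + 245 + 282 + 295 + 257 = 2930
65+: 151 + 341 = 492
Youth dependency ratio = 792 / 2930 × 100 = 27
Old-age dependency ratio = 492 / 2930 × 100 = 17
Total dependency ratio = (792 + 492) / 2930 × 100 = 1284 / 2930 × 100 = 44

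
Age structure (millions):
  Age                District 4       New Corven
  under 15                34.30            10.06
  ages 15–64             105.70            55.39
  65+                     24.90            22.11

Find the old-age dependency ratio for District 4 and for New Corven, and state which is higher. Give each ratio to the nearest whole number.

District 4: 24
New Corven: 40
Higher: New Corven

District 4: 24.90 / 105.70 × 100 = 24
New Corven: 22.11 / 55.39 × 100 = 40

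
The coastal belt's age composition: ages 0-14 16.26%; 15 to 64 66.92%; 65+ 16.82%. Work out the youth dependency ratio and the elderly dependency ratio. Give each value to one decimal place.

Youth dependency ratio = 16.26 / 66.92 × 100 = 24.3
Old-age dependency ratio = 16.82 / 66.92 × 100 = 25.1

Youth dependency ratio: 24.3
Old-age dependency ratio: 25.1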